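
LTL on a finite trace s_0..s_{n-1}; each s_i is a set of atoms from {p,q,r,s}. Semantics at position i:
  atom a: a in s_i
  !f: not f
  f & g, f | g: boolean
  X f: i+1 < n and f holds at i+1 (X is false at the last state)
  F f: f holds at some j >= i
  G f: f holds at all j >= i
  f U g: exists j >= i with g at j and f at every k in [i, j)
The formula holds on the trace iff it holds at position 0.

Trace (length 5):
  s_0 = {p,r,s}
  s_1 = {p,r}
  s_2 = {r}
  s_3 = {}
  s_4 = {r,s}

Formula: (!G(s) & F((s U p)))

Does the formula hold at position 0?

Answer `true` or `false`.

Answer: true

Derivation:
s_0={p,r,s}: (!G(s) & F((s U p)))=True !G(s)=True G(s)=False s=True F((s U p))=True (s U p)=True p=True
s_1={p,r}: (!G(s) & F((s U p)))=True !G(s)=True G(s)=False s=False F((s U p))=True (s U p)=True p=True
s_2={r}: (!G(s) & F((s U p)))=False !G(s)=True G(s)=False s=False F((s U p))=False (s U p)=False p=False
s_3={}: (!G(s) & F((s U p)))=False !G(s)=True G(s)=False s=False F((s U p))=False (s U p)=False p=False
s_4={r,s}: (!G(s) & F((s U p)))=False !G(s)=False G(s)=True s=True F((s U p))=False (s U p)=False p=False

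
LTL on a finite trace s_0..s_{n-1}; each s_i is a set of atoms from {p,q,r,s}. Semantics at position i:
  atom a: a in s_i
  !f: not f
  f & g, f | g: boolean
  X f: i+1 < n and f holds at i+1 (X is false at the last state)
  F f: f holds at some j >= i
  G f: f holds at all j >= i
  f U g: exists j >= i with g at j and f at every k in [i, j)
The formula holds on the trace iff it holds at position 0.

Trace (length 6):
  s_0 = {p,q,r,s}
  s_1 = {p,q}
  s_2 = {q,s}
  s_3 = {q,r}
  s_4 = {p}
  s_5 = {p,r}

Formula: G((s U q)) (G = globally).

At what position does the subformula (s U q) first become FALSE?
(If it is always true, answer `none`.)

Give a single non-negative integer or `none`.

s_0={p,q,r,s}: (s U q)=True s=True q=True
s_1={p,q}: (s U q)=True s=False q=True
s_2={q,s}: (s U q)=True s=True q=True
s_3={q,r}: (s U q)=True s=False q=True
s_4={p}: (s U q)=False s=False q=False
s_5={p,r}: (s U q)=False s=False q=False
G((s U q)) holds globally = False
First violation at position 4.

Answer: 4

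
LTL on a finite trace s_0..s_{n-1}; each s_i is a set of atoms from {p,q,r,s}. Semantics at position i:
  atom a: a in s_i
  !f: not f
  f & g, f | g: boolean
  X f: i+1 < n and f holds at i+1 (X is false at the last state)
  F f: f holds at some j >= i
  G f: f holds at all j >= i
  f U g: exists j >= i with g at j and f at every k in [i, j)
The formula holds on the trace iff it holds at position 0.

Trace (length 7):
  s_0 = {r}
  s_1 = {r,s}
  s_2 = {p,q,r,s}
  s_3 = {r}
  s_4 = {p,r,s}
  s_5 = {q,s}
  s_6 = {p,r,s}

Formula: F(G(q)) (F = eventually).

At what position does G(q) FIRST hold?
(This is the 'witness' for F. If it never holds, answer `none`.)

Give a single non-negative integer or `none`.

s_0={r}: G(q)=False q=False
s_1={r,s}: G(q)=False q=False
s_2={p,q,r,s}: G(q)=False q=True
s_3={r}: G(q)=False q=False
s_4={p,r,s}: G(q)=False q=False
s_5={q,s}: G(q)=False q=True
s_6={p,r,s}: G(q)=False q=False
F(G(q)) does not hold (no witness exists).

Answer: none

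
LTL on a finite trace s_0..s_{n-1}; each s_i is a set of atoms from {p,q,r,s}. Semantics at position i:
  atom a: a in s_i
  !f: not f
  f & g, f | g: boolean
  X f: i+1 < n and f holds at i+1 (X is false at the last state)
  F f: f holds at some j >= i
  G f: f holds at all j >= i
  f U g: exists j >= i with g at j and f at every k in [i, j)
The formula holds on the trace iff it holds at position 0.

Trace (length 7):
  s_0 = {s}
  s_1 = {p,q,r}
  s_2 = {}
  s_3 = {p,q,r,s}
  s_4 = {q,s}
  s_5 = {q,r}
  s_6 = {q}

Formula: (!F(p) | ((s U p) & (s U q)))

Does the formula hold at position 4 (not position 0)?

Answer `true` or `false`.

s_0={s}: (!F(p) | ((s U p) & (s U q)))=True !F(p)=False F(p)=True p=False ((s U p) & (s U q))=True (s U p)=True s=True (s U q)=True q=False
s_1={p,q,r}: (!F(p) | ((s U p) & (s U q)))=True !F(p)=False F(p)=True p=True ((s U p) & (s U q))=True (s U p)=True s=False (s U q)=True q=True
s_2={}: (!F(p) | ((s U p) & (s U q)))=False !F(p)=False F(p)=True p=False ((s U p) & (s U q))=False (s U p)=False s=False (s U q)=False q=False
s_3={p,q,r,s}: (!F(p) | ((s U p) & (s U q)))=True !F(p)=False F(p)=True p=True ((s U p) & (s U q))=True (s U p)=True s=True (s U q)=True q=True
s_4={q,s}: (!F(p) | ((s U p) & (s U q)))=True !F(p)=True F(p)=False p=False ((s U p) & (s U q))=False (s U p)=False s=True (s U q)=True q=True
s_5={q,r}: (!F(p) | ((s U p) & (s U q)))=True !F(p)=True F(p)=False p=False ((s U p) & (s U q))=False (s U p)=False s=False (s U q)=True q=True
s_6={q}: (!F(p) | ((s U p) & (s U q)))=True !F(p)=True F(p)=False p=False ((s U p) & (s U q))=False (s U p)=False s=False (s U q)=True q=True
Evaluating at position 4: result = True

Answer: true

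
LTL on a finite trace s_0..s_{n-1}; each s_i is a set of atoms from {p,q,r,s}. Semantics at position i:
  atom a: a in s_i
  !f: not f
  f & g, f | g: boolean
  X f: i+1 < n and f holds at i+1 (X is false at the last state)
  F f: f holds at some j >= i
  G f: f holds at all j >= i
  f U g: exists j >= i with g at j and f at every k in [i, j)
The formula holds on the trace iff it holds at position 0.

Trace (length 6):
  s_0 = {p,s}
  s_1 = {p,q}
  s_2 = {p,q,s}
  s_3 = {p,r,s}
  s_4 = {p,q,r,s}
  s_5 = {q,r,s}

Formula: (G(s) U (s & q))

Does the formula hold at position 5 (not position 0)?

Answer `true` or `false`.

Answer: true

Derivation:
s_0={p,s}: (G(s) U (s & q))=False G(s)=False s=True (s & q)=False q=False
s_1={p,q}: (G(s) U (s & q))=False G(s)=False s=False (s & q)=False q=True
s_2={p,q,s}: (G(s) U (s & q))=True G(s)=True s=True (s & q)=True q=True
s_3={p,r,s}: (G(s) U (s & q))=True G(s)=True s=True (s & q)=False q=False
s_4={p,q,r,s}: (G(s) U (s & q))=True G(s)=True s=True (s & q)=True q=True
s_5={q,r,s}: (G(s) U (s & q))=True G(s)=True s=True (s & q)=True q=True
Evaluating at position 5: result = True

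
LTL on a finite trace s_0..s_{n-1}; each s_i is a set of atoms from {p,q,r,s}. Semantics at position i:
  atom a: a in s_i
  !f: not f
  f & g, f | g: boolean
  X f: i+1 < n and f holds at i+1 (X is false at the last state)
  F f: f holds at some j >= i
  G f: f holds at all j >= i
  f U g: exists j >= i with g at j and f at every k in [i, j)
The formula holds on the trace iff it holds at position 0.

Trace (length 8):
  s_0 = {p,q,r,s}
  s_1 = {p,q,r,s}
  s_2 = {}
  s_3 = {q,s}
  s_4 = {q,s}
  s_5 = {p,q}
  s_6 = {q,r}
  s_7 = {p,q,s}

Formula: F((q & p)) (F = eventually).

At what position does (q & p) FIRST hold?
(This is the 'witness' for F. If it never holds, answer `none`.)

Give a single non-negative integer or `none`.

Answer: 0

Derivation:
s_0={p,q,r,s}: (q & p)=True q=True p=True
s_1={p,q,r,s}: (q & p)=True q=True p=True
s_2={}: (q & p)=False q=False p=False
s_3={q,s}: (q & p)=False q=True p=False
s_4={q,s}: (q & p)=False q=True p=False
s_5={p,q}: (q & p)=True q=True p=True
s_6={q,r}: (q & p)=False q=True p=False
s_7={p,q,s}: (q & p)=True q=True p=True
F((q & p)) holds; first witness at position 0.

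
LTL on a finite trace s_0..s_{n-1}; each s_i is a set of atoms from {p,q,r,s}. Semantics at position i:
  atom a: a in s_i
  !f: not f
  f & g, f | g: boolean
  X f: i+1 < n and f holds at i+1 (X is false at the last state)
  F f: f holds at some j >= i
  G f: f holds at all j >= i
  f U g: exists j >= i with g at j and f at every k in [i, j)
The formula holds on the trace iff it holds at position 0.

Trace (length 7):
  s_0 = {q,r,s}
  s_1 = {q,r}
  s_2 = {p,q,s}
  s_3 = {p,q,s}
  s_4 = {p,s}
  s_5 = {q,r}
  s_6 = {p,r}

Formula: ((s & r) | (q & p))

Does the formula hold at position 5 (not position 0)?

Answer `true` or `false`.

s_0={q,r,s}: ((s & r) | (q & p))=True (s & r)=True s=True r=True (q & p)=False q=True p=False
s_1={q,r}: ((s & r) | (q & p))=False (s & r)=False s=False r=True (q & p)=False q=True p=False
s_2={p,q,s}: ((s & r) | (q & p))=True (s & r)=False s=True r=False (q & p)=True q=True p=True
s_3={p,q,s}: ((s & r) | (q & p))=True (s & r)=False s=True r=False (q & p)=True q=True p=True
s_4={p,s}: ((s & r) | (q & p))=False (s & r)=False s=True r=False (q & p)=False q=False p=True
s_5={q,r}: ((s & r) | (q & p))=False (s & r)=False s=False r=True (q & p)=False q=True p=False
s_6={p,r}: ((s & r) | (q & p))=False (s & r)=False s=False r=True (q & p)=False q=False p=True
Evaluating at position 5: result = False

Answer: false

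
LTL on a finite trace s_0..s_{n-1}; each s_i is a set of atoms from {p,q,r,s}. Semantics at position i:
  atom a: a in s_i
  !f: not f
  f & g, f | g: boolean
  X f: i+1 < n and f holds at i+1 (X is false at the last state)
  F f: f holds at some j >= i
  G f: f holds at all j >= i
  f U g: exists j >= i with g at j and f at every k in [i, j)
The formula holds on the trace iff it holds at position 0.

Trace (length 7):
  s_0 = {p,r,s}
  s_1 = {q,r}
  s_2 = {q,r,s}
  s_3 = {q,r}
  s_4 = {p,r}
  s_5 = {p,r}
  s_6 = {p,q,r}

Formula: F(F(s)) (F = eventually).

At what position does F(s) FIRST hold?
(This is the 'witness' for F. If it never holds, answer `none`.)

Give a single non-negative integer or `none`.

Answer: 0

Derivation:
s_0={p,r,s}: F(s)=True s=True
s_1={q,r}: F(s)=True s=False
s_2={q,r,s}: F(s)=True s=True
s_3={q,r}: F(s)=False s=False
s_4={p,r}: F(s)=False s=False
s_5={p,r}: F(s)=False s=False
s_6={p,q,r}: F(s)=False s=False
F(F(s)) holds; first witness at position 0.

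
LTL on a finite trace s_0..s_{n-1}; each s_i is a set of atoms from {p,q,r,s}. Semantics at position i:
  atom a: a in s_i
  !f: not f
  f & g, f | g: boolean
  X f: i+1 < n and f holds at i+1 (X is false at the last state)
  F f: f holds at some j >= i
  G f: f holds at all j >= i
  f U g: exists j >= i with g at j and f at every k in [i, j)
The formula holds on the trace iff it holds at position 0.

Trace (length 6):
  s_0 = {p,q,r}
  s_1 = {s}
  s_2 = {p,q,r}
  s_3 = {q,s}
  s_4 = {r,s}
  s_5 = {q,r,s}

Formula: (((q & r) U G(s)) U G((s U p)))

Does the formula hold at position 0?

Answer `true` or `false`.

Answer: false

Derivation:
s_0={p,q,r}: (((q & r) U G(s)) U G((s U p)))=False ((q & r) U G(s))=False (q & r)=True q=True r=True G(s)=False s=False G((s U p))=False (s U p)=True p=True
s_1={s}: (((q & r) U G(s)) U G((s U p)))=False ((q & r) U G(s))=False (q & r)=False q=False r=False G(s)=False s=True G((s U p))=False (s U p)=True p=False
s_2={p,q,r}: (((q & r) U G(s)) U G((s U p)))=False ((q & r) U G(s))=True (q & r)=True q=True r=True G(s)=False s=False G((s U p))=False (s U p)=True p=True
s_3={q,s}: (((q & r) U G(s)) U G((s U p)))=False ((q & r) U G(s))=True (q & r)=False q=True r=False G(s)=True s=True G((s U p))=False (s U p)=False p=False
s_4={r,s}: (((q & r) U G(s)) U G((s U p)))=False ((q & r) U G(s))=True (q & r)=False q=False r=True G(s)=True s=True G((s U p))=False (s U p)=False p=False
s_5={q,r,s}: (((q & r) U G(s)) U G((s U p)))=False ((q & r) U G(s))=True (q & r)=True q=True r=True G(s)=True s=True G((s U p))=False (s U p)=False p=False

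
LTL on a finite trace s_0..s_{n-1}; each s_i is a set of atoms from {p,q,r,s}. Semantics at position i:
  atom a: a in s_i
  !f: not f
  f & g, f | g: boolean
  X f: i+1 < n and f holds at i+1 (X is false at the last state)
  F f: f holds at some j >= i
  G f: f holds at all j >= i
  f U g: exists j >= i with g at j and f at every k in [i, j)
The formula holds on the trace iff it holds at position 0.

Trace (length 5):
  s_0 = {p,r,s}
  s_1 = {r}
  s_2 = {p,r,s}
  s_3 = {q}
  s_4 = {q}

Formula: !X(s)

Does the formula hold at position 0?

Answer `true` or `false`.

Answer: true

Derivation:
s_0={p,r,s}: !X(s)=True X(s)=False s=True
s_1={r}: !X(s)=False X(s)=True s=False
s_2={p,r,s}: !X(s)=True X(s)=False s=True
s_3={q}: !X(s)=True X(s)=False s=False
s_4={q}: !X(s)=True X(s)=False s=False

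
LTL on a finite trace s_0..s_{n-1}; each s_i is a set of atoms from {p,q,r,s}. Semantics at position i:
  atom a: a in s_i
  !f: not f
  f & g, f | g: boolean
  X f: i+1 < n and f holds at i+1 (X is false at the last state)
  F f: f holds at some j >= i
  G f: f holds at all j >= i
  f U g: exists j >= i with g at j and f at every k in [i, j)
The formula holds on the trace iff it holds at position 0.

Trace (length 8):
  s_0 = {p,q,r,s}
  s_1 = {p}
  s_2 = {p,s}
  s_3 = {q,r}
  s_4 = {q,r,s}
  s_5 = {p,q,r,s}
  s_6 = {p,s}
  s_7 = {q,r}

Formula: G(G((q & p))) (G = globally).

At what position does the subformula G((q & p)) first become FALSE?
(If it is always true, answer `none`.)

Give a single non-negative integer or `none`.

Answer: 0

Derivation:
s_0={p,q,r,s}: G((q & p))=False (q & p)=True q=True p=True
s_1={p}: G((q & p))=False (q & p)=False q=False p=True
s_2={p,s}: G((q & p))=False (q & p)=False q=False p=True
s_3={q,r}: G((q & p))=False (q & p)=False q=True p=False
s_4={q,r,s}: G((q & p))=False (q & p)=False q=True p=False
s_5={p,q,r,s}: G((q & p))=False (q & p)=True q=True p=True
s_6={p,s}: G((q & p))=False (q & p)=False q=False p=True
s_7={q,r}: G((q & p))=False (q & p)=False q=True p=False
G(G((q & p))) holds globally = False
First violation at position 0.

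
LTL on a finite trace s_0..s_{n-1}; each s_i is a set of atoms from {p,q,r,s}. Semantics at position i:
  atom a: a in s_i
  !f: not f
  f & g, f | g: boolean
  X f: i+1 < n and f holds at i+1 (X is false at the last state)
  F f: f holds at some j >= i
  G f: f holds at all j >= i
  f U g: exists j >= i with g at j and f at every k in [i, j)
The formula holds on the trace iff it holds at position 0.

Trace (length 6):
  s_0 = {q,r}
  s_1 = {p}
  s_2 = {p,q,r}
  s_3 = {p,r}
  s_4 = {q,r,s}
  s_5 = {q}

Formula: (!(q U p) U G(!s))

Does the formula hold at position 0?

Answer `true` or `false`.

s_0={q,r}: (!(q U p) U G(!s))=False !(q U p)=False (q U p)=True q=True p=False G(!s)=False !s=True s=False
s_1={p}: (!(q U p) U G(!s))=False !(q U p)=False (q U p)=True q=False p=True G(!s)=False !s=True s=False
s_2={p,q,r}: (!(q U p) U G(!s))=False !(q U p)=False (q U p)=True q=True p=True G(!s)=False !s=True s=False
s_3={p,r}: (!(q U p) U G(!s))=False !(q U p)=False (q U p)=True q=False p=True G(!s)=False !s=True s=False
s_4={q,r,s}: (!(q U p) U G(!s))=True !(q U p)=True (q U p)=False q=True p=False G(!s)=False !s=False s=True
s_5={q}: (!(q U p) U G(!s))=True !(q U p)=True (q U p)=False q=True p=False G(!s)=True !s=True s=False

Answer: false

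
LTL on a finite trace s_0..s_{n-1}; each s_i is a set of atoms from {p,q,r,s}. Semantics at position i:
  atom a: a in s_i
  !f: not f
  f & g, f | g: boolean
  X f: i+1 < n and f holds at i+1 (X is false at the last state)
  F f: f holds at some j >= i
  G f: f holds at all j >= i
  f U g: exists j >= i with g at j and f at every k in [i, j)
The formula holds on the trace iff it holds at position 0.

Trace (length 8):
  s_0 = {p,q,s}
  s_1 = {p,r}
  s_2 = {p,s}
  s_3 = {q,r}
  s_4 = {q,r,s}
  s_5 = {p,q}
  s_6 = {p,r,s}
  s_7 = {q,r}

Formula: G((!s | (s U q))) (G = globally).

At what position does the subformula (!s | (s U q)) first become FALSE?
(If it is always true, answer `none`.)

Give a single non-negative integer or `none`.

s_0={p,q,s}: (!s | (s U q))=True !s=False s=True (s U q)=True q=True
s_1={p,r}: (!s | (s U q))=True !s=True s=False (s U q)=False q=False
s_2={p,s}: (!s | (s U q))=True !s=False s=True (s U q)=True q=False
s_3={q,r}: (!s | (s U q))=True !s=True s=False (s U q)=True q=True
s_4={q,r,s}: (!s | (s U q))=True !s=False s=True (s U q)=True q=True
s_5={p,q}: (!s | (s U q))=True !s=True s=False (s U q)=True q=True
s_6={p,r,s}: (!s | (s U q))=True !s=False s=True (s U q)=True q=False
s_7={q,r}: (!s | (s U q))=True !s=True s=False (s U q)=True q=True
G((!s | (s U q))) holds globally = True
No violation — formula holds at every position.

Answer: none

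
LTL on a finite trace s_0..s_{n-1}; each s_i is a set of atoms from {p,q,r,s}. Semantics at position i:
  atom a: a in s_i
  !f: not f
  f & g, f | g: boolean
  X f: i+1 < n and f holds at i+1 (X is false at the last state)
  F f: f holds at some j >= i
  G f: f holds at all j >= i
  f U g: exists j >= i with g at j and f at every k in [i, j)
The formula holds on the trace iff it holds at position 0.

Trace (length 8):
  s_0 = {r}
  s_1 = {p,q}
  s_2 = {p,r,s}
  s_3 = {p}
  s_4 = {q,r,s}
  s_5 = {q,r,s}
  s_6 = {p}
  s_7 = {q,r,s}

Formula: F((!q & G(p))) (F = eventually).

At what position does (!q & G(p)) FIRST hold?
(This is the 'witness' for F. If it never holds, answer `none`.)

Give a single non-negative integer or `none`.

Answer: none

Derivation:
s_0={r}: (!q & G(p))=False !q=True q=False G(p)=False p=False
s_1={p,q}: (!q & G(p))=False !q=False q=True G(p)=False p=True
s_2={p,r,s}: (!q & G(p))=False !q=True q=False G(p)=False p=True
s_3={p}: (!q & G(p))=False !q=True q=False G(p)=False p=True
s_4={q,r,s}: (!q & G(p))=False !q=False q=True G(p)=False p=False
s_5={q,r,s}: (!q & G(p))=False !q=False q=True G(p)=False p=False
s_6={p}: (!q & G(p))=False !q=True q=False G(p)=False p=True
s_7={q,r,s}: (!q & G(p))=False !q=False q=True G(p)=False p=False
F((!q & G(p))) does not hold (no witness exists).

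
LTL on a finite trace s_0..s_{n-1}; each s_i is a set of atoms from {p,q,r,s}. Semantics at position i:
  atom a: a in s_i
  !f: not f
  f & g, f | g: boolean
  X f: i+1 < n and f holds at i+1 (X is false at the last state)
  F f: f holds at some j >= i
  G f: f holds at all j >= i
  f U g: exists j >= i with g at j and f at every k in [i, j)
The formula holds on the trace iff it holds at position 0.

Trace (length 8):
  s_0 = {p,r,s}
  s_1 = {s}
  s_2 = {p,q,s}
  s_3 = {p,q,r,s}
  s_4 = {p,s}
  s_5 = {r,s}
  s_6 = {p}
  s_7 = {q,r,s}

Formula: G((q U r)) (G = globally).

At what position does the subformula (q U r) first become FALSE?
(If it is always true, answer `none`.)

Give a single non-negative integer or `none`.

s_0={p,r,s}: (q U r)=True q=False r=True
s_1={s}: (q U r)=False q=False r=False
s_2={p,q,s}: (q U r)=True q=True r=False
s_3={p,q,r,s}: (q U r)=True q=True r=True
s_4={p,s}: (q U r)=False q=False r=False
s_5={r,s}: (q U r)=True q=False r=True
s_6={p}: (q U r)=False q=False r=False
s_7={q,r,s}: (q U r)=True q=True r=True
G((q U r)) holds globally = False
First violation at position 1.

Answer: 1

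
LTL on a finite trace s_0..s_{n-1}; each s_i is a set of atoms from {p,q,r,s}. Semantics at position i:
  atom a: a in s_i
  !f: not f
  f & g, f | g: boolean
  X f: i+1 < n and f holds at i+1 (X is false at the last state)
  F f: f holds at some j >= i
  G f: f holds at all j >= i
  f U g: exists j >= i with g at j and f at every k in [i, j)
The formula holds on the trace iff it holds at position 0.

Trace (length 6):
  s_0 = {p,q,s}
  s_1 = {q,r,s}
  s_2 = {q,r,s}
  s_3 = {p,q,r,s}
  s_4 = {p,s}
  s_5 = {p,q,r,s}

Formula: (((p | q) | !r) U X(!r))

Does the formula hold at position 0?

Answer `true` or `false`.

s_0={p,q,s}: (((p | q) | !r) U X(!r))=True ((p | q) | !r)=True (p | q)=True p=True q=True !r=True r=False X(!r)=False
s_1={q,r,s}: (((p | q) | !r) U X(!r))=True ((p | q) | !r)=True (p | q)=True p=False q=True !r=False r=True X(!r)=False
s_2={q,r,s}: (((p | q) | !r) U X(!r))=True ((p | q) | !r)=True (p | q)=True p=False q=True !r=False r=True X(!r)=False
s_3={p,q,r,s}: (((p | q) | !r) U X(!r))=True ((p | q) | !r)=True (p | q)=True p=True q=True !r=False r=True X(!r)=True
s_4={p,s}: (((p | q) | !r) U X(!r))=False ((p | q) | !r)=True (p | q)=True p=True q=False !r=True r=False X(!r)=False
s_5={p,q,r,s}: (((p | q) | !r) U X(!r))=False ((p | q) | !r)=True (p | q)=True p=True q=True !r=False r=True X(!r)=False

Answer: true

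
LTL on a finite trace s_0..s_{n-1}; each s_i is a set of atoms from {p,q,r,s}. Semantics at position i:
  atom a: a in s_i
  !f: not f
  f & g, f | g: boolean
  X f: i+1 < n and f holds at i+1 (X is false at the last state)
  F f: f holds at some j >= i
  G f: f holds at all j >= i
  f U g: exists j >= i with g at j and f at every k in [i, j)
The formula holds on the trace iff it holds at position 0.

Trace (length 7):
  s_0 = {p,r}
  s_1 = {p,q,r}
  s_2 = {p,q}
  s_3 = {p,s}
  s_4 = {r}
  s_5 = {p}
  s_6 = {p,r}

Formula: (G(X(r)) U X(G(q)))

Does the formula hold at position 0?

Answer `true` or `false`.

Answer: false

Derivation:
s_0={p,r}: (G(X(r)) U X(G(q)))=False G(X(r))=False X(r)=True r=True X(G(q))=False G(q)=False q=False
s_1={p,q,r}: (G(X(r)) U X(G(q)))=False G(X(r))=False X(r)=False r=True X(G(q))=False G(q)=False q=True
s_2={p,q}: (G(X(r)) U X(G(q)))=False G(X(r))=False X(r)=False r=False X(G(q))=False G(q)=False q=True
s_3={p,s}: (G(X(r)) U X(G(q)))=False G(X(r))=False X(r)=True r=False X(G(q))=False G(q)=False q=False
s_4={r}: (G(X(r)) U X(G(q)))=False G(X(r))=False X(r)=False r=True X(G(q))=False G(q)=False q=False
s_5={p}: (G(X(r)) U X(G(q)))=False G(X(r))=False X(r)=True r=False X(G(q))=False G(q)=False q=False
s_6={p,r}: (G(X(r)) U X(G(q)))=False G(X(r))=False X(r)=False r=True X(G(q))=False G(q)=False q=False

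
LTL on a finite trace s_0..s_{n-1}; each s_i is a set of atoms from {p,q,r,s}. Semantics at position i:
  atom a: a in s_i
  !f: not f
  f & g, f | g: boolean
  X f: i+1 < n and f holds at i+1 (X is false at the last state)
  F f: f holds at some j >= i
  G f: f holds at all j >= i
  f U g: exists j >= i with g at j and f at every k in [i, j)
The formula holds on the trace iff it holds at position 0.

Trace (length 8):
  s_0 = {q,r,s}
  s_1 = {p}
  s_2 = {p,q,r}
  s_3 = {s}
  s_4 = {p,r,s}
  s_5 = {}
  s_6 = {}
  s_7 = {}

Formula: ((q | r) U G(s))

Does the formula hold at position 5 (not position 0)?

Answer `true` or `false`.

s_0={q,r,s}: ((q | r) U G(s))=False (q | r)=True q=True r=True G(s)=False s=True
s_1={p}: ((q | r) U G(s))=False (q | r)=False q=False r=False G(s)=False s=False
s_2={p,q,r}: ((q | r) U G(s))=False (q | r)=True q=True r=True G(s)=False s=False
s_3={s}: ((q | r) U G(s))=False (q | r)=False q=False r=False G(s)=False s=True
s_4={p,r,s}: ((q | r) U G(s))=False (q | r)=True q=False r=True G(s)=False s=True
s_5={}: ((q | r) U G(s))=False (q | r)=False q=False r=False G(s)=False s=False
s_6={}: ((q | r) U G(s))=False (q | r)=False q=False r=False G(s)=False s=False
s_7={}: ((q | r) U G(s))=False (q | r)=False q=False r=False G(s)=False s=False
Evaluating at position 5: result = False

Answer: false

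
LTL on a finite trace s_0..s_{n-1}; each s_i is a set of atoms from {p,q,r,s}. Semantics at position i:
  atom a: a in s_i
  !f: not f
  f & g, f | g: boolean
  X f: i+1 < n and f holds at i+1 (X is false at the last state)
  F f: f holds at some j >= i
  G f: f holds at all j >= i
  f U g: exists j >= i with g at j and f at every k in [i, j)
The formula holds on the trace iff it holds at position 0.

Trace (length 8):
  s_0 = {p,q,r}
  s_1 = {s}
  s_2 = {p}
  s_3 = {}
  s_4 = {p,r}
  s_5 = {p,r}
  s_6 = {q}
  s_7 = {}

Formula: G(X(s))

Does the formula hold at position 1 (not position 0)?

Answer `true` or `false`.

Answer: false

Derivation:
s_0={p,q,r}: G(X(s))=False X(s)=True s=False
s_1={s}: G(X(s))=False X(s)=False s=True
s_2={p}: G(X(s))=False X(s)=False s=False
s_3={}: G(X(s))=False X(s)=False s=False
s_4={p,r}: G(X(s))=False X(s)=False s=False
s_5={p,r}: G(X(s))=False X(s)=False s=False
s_6={q}: G(X(s))=False X(s)=False s=False
s_7={}: G(X(s))=False X(s)=False s=False
Evaluating at position 1: result = False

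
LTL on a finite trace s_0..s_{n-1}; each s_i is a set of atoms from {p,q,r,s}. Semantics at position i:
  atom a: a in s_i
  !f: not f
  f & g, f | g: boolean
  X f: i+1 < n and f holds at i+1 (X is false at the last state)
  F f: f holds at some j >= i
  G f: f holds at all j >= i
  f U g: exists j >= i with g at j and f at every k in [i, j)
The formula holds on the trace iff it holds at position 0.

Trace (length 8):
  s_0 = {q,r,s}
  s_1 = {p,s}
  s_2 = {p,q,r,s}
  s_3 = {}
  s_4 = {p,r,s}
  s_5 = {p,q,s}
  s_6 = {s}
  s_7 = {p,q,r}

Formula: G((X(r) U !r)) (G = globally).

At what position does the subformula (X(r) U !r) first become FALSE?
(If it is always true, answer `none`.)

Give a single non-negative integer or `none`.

Answer: 0

Derivation:
s_0={q,r,s}: (X(r) U !r)=False X(r)=False r=True !r=False
s_1={p,s}: (X(r) U !r)=True X(r)=True r=False !r=True
s_2={p,q,r,s}: (X(r) U !r)=False X(r)=False r=True !r=False
s_3={}: (X(r) U !r)=True X(r)=True r=False !r=True
s_4={p,r,s}: (X(r) U !r)=False X(r)=False r=True !r=False
s_5={p,q,s}: (X(r) U !r)=True X(r)=False r=False !r=True
s_6={s}: (X(r) U !r)=True X(r)=True r=False !r=True
s_7={p,q,r}: (X(r) U !r)=False X(r)=False r=True !r=False
G((X(r) U !r)) holds globally = False
First violation at position 0.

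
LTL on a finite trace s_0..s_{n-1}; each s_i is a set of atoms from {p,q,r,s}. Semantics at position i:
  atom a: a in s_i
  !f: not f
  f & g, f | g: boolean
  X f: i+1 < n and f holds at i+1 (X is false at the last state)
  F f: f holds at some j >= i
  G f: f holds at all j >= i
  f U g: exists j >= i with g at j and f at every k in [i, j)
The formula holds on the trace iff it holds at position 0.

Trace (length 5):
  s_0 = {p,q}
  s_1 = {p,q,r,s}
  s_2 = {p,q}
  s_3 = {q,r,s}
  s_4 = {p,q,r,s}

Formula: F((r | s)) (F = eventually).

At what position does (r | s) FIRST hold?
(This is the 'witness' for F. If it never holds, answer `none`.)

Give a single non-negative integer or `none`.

s_0={p,q}: (r | s)=False r=False s=False
s_1={p,q,r,s}: (r | s)=True r=True s=True
s_2={p,q}: (r | s)=False r=False s=False
s_3={q,r,s}: (r | s)=True r=True s=True
s_4={p,q,r,s}: (r | s)=True r=True s=True
F((r | s)) holds; first witness at position 1.

Answer: 1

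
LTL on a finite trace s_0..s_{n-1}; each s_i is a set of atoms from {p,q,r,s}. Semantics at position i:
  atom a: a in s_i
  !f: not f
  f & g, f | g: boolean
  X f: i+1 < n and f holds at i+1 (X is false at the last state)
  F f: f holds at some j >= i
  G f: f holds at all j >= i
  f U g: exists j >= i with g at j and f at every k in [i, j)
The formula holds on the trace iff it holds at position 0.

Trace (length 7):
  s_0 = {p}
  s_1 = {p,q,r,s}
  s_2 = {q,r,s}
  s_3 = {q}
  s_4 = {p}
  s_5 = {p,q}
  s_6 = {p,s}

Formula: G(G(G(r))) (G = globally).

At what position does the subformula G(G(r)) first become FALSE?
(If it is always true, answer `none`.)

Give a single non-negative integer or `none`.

s_0={p}: G(G(r))=False G(r)=False r=False
s_1={p,q,r,s}: G(G(r))=False G(r)=False r=True
s_2={q,r,s}: G(G(r))=False G(r)=False r=True
s_3={q}: G(G(r))=False G(r)=False r=False
s_4={p}: G(G(r))=False G(r)=False r=False
s_5={p,q}: G(G(r))=False G(r)=False r=False
s_6={p,s}: G(G(r))=False G(r)=False r=False
G(G(G(r))) holds globally = False
First violation at position 0.

Answer: 0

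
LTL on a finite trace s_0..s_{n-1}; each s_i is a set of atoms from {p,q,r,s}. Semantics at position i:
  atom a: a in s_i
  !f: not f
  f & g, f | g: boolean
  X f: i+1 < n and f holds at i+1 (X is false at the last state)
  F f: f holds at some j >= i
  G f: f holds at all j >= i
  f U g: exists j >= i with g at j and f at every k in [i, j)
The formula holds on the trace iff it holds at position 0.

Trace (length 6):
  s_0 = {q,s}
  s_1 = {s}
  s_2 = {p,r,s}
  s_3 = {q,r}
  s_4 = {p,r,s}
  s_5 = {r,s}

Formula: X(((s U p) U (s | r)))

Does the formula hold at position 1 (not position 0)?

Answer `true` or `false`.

s_0={q,s}: X(((s U p) U (s | r)))=True ((s U p) U (s | r))=True (s U p)=True s=True p=False (s | r)=True r=False
s_1={s}: X(((s U p) U (s | r)))=True ((s U p) U (s | r))=True (s U p)=True s=True p=False (s | r)=True r=False
s_2={p,r,s}: X(((s U p) U (s | r)))=True ((s U p) U (s | r))=True (s U p)=True s=True p=True (s | r)=True r=True
s_3={q,r}: X(((s U p) U (s | r)))=True ((s U p) U (s | r))=True (s U p)=False s=False p=False (s | r)=True r=True
s_4={p,r,s}: X(((s U p) U (s | r)))=True ((s U p) U (s | r))=True (s U p)=True s=True p=True (s | r)=True r=True
s_5={r,s}: X(((s U p) U (s | r)))=False ((s U p) U (s | r))=True (s U p)=False s=True p=False (s | r)=True r=True
Evaluating at position 1: result = True

Answer: true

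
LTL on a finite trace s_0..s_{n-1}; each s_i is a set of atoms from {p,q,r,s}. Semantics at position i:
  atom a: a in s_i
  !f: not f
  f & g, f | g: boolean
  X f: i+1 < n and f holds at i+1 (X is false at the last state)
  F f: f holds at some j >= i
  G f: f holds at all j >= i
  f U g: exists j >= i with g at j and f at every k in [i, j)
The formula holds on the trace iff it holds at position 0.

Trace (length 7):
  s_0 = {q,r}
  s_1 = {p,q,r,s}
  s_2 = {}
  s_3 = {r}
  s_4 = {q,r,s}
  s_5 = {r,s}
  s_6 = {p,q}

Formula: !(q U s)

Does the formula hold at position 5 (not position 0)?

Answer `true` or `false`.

Answer: false

Derivation:
s_0={q,r}: !(q U s)=False (q U s)=True q=True s=False
s_1={p,q,r,s}: !(q U s)=False (q U s)=True q=True s=True
s_2={}: !(q U s)=True (q U s)=False q=False s=False
s_3={r}: !(q U s)=True (q U s)=False q=False s=False
s_4={q,r,s}: !(q U s)=False (q U s)=True q=True s=True
s_5={r,s}: !(q U s)=False (q U s)=True q=False s=True
s_6={p,q}: !(q U s)=True (q U s)=False q=True s=False
Evaluating at position 5: result = False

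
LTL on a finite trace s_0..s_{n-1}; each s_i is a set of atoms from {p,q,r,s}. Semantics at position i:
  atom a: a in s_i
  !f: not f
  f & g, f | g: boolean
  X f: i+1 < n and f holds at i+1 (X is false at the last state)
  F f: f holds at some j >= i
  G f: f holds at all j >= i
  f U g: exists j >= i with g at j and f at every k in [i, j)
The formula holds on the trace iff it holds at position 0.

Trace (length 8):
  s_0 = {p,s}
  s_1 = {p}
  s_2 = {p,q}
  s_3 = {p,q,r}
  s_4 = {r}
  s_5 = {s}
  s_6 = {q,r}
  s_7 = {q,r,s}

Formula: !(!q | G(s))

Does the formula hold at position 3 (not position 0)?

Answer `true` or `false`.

s_0={p,s}: !(!q | G(s))=False (!q | G(s))=True !q=True q=False G(s)=False s=True
s_1={p}: !(!q | G(s))=False (!q | G(s))=True !q=True q=False G(s)=False s=False
s_2={p,q}: !(!q | G(s))=True (!q | G(s))=False !q=False q=True G(s)=False s=False
s_3={p,q,r}: !(!q | G(s))=True (!q | G(s))=False !q=False q=True G(s)=False s=False
s_4={r}: !(!q | G(s))=False (!q | G(s))=True !q=True q=False G(s)=False s=False
s_5={s}: !(!q | G(s))=False (!q | G(s))=True !q=True q=False G(s)=False s=True
s_6={q,r}: !(!q | G(s))=True (!q | G(s))=False !q=False q=True G(s)=False s=False
s_7={q,r,s}: !(!q | G(s))=False (!q | G(s))=True !q=False q=True G(s)=True s=True
Evaluating at position 3: result = True

Answer: true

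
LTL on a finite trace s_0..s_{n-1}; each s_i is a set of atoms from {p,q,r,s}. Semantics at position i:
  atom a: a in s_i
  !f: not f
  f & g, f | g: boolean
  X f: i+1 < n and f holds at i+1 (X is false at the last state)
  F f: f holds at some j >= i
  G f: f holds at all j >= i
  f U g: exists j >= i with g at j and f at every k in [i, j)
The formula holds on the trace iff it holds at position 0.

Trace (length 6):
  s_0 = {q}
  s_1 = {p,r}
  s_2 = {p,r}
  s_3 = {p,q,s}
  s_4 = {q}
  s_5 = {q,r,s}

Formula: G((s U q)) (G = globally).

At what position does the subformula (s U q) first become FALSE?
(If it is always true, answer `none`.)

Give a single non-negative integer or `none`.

Answer: 1

Derivation:
s_0={q}: (s U q)=True s=False q=True
s_1={p,r}: (s U q)=False s=False q=False
s_2={p,r}: (s U q)=False s=False q=False
s_3={p,q,s}: (s U q)=True s=True q=True
s_4={q}: (s U q)=True s=False q=True
s_5={q,r,s}: (s U q)=True s=True q=True
G((s U q)) holds globally = False
First violation at position 1.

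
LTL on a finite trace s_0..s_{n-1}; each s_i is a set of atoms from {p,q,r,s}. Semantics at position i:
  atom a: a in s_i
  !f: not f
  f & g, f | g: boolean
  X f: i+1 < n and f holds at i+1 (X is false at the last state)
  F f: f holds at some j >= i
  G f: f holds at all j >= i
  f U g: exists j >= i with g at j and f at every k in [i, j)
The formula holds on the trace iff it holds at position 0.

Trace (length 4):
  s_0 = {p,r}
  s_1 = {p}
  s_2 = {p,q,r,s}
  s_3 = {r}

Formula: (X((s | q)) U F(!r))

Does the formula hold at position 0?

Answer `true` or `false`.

s_0={p,r}: (X((s | q)) U F(!r))=True X((s | q))=False (s | q)=False s=False q=False F(!r)=True !r=False r=True
s_1={p}: (X((s | q)) U F(!r))=True X((s | q))=True (s | q)=False s=False q=False F(!r)=True !r=True r=False
s_2={p,q,r,s}: (X((s | q)) U F(!r))=False X((s | q))=False (s | q)=True s=True q=True F(!r)=False !r=False r=True
s_3={r}: (X((s | q)) U F(!r))=False X((s | q))=False (s | q)=False s=False q=False F(!r)=False !r=False r=True

Answer: true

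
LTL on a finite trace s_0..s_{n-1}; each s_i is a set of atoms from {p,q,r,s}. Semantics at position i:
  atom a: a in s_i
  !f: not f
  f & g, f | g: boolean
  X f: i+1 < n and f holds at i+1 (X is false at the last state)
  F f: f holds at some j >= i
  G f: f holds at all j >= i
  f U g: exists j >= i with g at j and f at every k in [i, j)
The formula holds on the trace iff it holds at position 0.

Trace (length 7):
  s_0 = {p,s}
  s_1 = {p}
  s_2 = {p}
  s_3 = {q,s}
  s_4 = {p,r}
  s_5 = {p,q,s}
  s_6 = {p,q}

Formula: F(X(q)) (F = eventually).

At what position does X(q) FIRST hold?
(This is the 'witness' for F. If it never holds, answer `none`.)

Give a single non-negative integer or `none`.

s_0={p,s}: X(q)=False q=False
s_1={p}: X(q)=False q=False
s_2={p}: X(q)=True q=False
s_3={q,s}: X(q)=False q=True
s_4={p,r}: X(q)=True q=False
s_5={p,q,s}: X(q)=True q=True
s_6={p,q}: X(q)=False q=True
F(X(q)) holds; first witness at position 2.

Answer: 2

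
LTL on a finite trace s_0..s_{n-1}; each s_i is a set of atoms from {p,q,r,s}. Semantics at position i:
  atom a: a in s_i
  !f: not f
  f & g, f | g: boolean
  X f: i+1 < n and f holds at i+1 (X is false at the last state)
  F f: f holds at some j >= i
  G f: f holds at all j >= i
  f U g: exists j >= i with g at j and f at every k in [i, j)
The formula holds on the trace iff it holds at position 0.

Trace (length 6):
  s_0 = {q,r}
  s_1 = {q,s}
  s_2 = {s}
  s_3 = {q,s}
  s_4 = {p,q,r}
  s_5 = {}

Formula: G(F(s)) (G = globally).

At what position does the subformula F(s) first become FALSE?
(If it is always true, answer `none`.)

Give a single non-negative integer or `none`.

Answer: 4

Derivation:
s_0={q,r}: F(s)=True s=False
s_1={q,s}: F(s)=True s=True
s_2={s}: F(s)=True s=True
s_3={q,s}: F(s)=True s=True
s_4={p,q,r}: F(s)=False s=False
s_5={}: F(s)=False s=False
G(F(s)) holds globally = False
First violation at position 4.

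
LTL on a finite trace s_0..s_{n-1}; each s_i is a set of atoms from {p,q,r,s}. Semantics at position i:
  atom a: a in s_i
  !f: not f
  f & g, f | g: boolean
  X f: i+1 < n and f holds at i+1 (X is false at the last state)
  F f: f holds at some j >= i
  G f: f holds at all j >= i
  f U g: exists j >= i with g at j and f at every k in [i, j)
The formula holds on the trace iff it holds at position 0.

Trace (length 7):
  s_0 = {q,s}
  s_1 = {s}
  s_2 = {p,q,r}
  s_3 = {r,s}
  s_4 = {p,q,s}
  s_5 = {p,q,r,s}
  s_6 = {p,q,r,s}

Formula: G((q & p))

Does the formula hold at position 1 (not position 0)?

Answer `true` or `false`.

Answer: false

Derivation:
s_0={q,s}: G((q & p))=False (q & p)=False q=True p=False
s_1={s}: G((q & p))=False (q & p)=False q=False p=False
s_2={p,q,r}: G((q & p))=False (q & p)=True q=True p=True
s_3={r,s}: G((q & p))=False (q & p)=False q=False p=False
s_4={p,q,s}: G((q & p))=True (q & p)=True q=True p=True
s_5={p,q,r,s}: G((q & p))=True (q & p)=True q=True p=True
s_6={p,q,r,s}: G((q & p))=True (q & p)=True q=True p=True
Evaluating at position 1: result = False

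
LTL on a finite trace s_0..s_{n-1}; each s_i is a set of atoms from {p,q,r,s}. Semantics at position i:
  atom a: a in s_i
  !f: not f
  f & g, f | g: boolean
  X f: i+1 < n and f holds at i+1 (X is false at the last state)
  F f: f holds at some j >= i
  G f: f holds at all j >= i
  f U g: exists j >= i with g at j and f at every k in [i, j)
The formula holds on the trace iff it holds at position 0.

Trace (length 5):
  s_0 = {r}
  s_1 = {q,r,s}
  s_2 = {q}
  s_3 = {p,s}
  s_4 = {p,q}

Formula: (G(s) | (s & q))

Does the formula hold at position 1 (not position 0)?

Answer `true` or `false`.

s_0={r}: (G(s) | (s & q))=False G(s)=False s=False (s & q)=False q=False
s_1={q,r,s}: (G(s) | (s & q))=True G(s)=False s=True (s & q)=True q=True
s_2={q}: (G(s) | (s & q))=False G(s)=False s=False (s & q)=False q=True
s_3={p,s}: (G(s) | (s & q))=False G(s)=False s=True (s & q)=False q=False
s_4={p,q}: (G(s) | (s & q))=False G(s)=False s=False (s & q)=False q=True
Evaluating at position 1: result = True

Answer: true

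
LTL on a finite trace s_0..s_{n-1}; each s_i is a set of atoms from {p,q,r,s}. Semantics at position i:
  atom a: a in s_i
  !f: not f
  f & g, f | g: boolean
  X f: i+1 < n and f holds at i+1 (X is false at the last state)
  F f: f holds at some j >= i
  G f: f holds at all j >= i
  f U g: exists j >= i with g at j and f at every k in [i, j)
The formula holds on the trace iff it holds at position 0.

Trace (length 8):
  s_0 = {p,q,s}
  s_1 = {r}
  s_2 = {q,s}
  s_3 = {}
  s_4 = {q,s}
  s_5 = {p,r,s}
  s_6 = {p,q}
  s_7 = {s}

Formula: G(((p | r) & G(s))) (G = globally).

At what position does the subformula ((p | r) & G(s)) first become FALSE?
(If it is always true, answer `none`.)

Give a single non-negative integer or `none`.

Answer: 0

Derivation:
s_0={p,q,s}: ((p | r) & G(s))=False (p | r)=True p=True r=False G(s)=False s=True
s_1={r}: ((p | r) & G(s))=False (p | r)=True p=False r=True G(s)=False s=False
s_2={q,s}: ((p | r) & G(s))=False (p | r)=False p=False r=False G(s)=False s=True
s_3={}: ((p | r) & G(s))=False (p | r)=False p=False r=False G(s)=False s=False
s_4={q,s}: ((p | r) & G(s))=False (p | r)=False p=False r=False G(s)=False s=True
s_5={p,r,s}: ((p | r) & G(s))=False (p | r)=True p=True r=True G(s)=False s=True
s_6={p,q}: ((p | r) & G(s))=False (p | r)=True p=True r=False G(s)=False s=False
s_7={s}: ((p | r) & G(s))=False (p | r)=False p=False r=False G(s)=True s=True
G(((p | r) & G(s))) holds globally = False
First violation at position 0.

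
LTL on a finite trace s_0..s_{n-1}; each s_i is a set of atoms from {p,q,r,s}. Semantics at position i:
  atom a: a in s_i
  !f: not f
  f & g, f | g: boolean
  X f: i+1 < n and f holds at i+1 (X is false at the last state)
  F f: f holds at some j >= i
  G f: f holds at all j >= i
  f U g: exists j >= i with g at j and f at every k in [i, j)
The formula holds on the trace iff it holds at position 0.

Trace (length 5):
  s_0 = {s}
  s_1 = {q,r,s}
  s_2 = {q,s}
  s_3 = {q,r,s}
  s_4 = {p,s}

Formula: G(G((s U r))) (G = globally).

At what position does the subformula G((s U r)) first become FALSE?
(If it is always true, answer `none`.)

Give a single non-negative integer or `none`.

s_0={s}: G((s U r))=False (s U r)=True s=True r=False
s_1={q,r,s}: G((s U r))=False (s U r)=True s=True r=True
s_2={q,s}: G((s U r))=False (s U r)=True s=True r=False
s_3={q,r,s}: G((s U r))=False (s U r)=True s=True r=True
s_4={p,s}: G((s U r))=False (s U r)=False s=True r=False
G(G((s U r))) holds globally = False
First violation at position 0.

Answer: 0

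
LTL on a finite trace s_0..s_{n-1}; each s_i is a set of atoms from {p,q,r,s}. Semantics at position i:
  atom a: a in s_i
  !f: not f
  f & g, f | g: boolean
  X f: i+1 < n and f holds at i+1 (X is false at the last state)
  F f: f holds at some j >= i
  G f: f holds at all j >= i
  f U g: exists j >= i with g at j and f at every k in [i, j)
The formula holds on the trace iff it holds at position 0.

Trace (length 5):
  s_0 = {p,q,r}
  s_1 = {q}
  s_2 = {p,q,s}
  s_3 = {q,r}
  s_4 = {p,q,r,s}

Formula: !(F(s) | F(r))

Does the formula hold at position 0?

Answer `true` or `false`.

Answer: false

Derivation:
s_0={p,q,r}: !(F(s) | F(r))=False (F(s) | F(r))=True F(s)=True s=False F(r)=True r=True
s_1={q}: !(F(s) | F(r))=False (F(s) | F(r))=True F(s)=True s=False F(r)=True r=False
s_2={p,q,s}: !(F(s) | F(r))=False (F(s) | F(r))=True F(s)=True s=True F(r)=True r=False
s_3={q,r}: !(F(s) | F(r))=False (F(s) | F(r))=True F(s)=True s=False F(r)=True r=True
s_4={p,q,r,s}: !(F(s) | F(r))=False (F(s) | F(r))=True F(s)=True s=True F(r)=True r=True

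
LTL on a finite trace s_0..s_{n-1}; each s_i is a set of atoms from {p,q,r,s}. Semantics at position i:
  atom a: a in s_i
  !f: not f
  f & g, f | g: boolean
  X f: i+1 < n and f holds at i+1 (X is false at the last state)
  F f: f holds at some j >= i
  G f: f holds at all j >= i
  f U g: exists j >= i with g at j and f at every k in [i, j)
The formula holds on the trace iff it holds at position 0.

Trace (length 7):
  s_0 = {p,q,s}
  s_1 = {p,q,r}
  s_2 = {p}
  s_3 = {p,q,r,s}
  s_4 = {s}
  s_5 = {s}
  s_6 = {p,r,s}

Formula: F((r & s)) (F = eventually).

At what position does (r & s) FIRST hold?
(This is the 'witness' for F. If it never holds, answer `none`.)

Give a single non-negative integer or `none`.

Answer: 3

Derivation:
s_0={p,q,s}: (r & s)=False r=False s=True
s_1={p,q,r}: (r & s)=False r=True s=False
s_2={p}: (r & s)=False r=False s=False
s_3={p,q,r,s}: (r & s)=True r=True s=True
s_4={s}: (r & s)=False r=False s=True
s_5={s}: (r & s)=False r=False s=True
s_6={p,r,s}: (r & s)=True r=True s=True
F((r & s)) holds; first witness at position 3.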